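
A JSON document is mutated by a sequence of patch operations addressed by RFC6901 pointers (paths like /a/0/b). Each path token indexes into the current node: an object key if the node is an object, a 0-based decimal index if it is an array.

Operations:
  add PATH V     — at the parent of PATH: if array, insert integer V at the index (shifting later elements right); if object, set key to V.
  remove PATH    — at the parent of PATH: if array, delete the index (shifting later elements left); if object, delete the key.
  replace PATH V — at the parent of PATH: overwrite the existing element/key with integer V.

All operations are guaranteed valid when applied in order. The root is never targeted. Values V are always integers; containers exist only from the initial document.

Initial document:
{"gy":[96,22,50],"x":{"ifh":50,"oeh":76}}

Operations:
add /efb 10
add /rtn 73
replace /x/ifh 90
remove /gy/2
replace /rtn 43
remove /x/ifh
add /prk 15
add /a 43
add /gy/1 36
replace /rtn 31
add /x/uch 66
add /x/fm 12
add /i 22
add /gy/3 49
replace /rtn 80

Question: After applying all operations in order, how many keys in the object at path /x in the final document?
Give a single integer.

After op 1 (add /efb 10): {"efb":10,"gy":[96,22,50],"x":{"ifh":50,"oeh":76}}
After op 2 (add /rtn 73): {"efb":10,"gy":[96,22,50],"rtn":73,"x":{"ifh":50,"oeh":76}}
After op 3 (replace /x/ifh 90): {"efb":10,"gy":[96,22,50],"rtn":73,"x":{"ifh":90,"oeh":76}}
After op 4 (remove /gy/2): {"efb":10,"gy":[96,22],"rtn":73,"x":{"ifh":90,"oeh":76}}
After op 5 (replace /rtn 43): {"efb":10,"gy":[96,22],"rtn":43,"x":{"ifh":90,"oeh":76}}
After op 6 (remove /x/ifh): {"efb":10,"gy":[96,22],"rtn":43,"x":{"oeh":76}}
After op 7 (add /prk 15): {"efb":10,"gy":[96,22],"prk":15,"rtn":43,"x":{"oeh":76}}
After op 8 (add /a 43): {"a":43,"efb":10,"gy":[96,22],"prk":15,"rtn":43,"x":{"oeh":76}}
After op 9 (add /gy/1 36): {"a":43,"efb":10,"gy":[96,36,22],"prk":15,"rtn":43,"x":{"oeh":76}}
After op 10 (replace /rtn 31): {"a":43,"efb":10,"gy":[96,36,22],"prk":15,"rtn":31,"x":{"oeh":76}}
After op 11 (add /x/uch 66): {"a":43,"efb":10,"gy":[96,36,22],"prk":15,"rtn":31,"x":{"oeh":76,"uch":66}}
After op 12 (add /x/fm 12): {"a":43,"efb":10,"gy":[96,36,22],"prk":15,"rtn":31,"x":{"fm":12,"oeh":76,"uch":66}}
After op 13 (add /i 22): {"a":43,"efb":10,"gy":[96,36,22],"i":22,"prk":15,"rtn":31,"x":{"fm":12,"oeh":76,"uch":66}}
After op 14 (add /gy/3 49): {"a":43,"efb":10,"gy":[96,36,22,49],"i":22,"prk":15,"rtn":31,"x":{"fm":12,"oeh":76,"uch":66}}
After op 15 (replace /rtn 80): {"a":43,"efb":10,"gy":[96,36,22,49],"i":22,"prk":15,"rtn":80,"x":{"fm":12,"oeh":76,"uch":66}}
Size at path /x: 3

Answer: 3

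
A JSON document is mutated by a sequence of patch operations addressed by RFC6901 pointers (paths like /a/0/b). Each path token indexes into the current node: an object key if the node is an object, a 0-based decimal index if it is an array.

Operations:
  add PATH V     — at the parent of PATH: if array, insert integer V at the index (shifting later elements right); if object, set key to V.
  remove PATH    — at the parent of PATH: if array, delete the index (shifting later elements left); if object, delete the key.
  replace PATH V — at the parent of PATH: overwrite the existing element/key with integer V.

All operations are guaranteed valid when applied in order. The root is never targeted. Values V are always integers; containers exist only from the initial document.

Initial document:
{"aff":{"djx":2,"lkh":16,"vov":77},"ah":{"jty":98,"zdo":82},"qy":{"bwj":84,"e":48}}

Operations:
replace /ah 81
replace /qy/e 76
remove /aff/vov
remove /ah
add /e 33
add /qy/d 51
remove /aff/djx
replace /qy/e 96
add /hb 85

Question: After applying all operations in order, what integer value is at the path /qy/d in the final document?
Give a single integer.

Answer: 51

Derivation:
After op 1 (replace /ah 81): {"aff":{"djx":2,"lkh":16,"vov":77},"ah":81,"qy":{"bwj":84,"e":48}}
After op 2 (replace /qy/e 76): {"aff":{"djx":2,"lkh":16,"vov":77},"ah":81,"qy":{"bwj":84,"e":76}}
After op 3 (remove /aff/vov): {"aff":{"djx":2,"lkh":16},"ah":81,"qy":{"bwj":84,"e":76}}
After op 4 (remove /ah): {"aff":{"djx":2,"lkh":16},"qy":{"bwj":84,"e":76}}
After op 5 (add /e 33): {"aff":{"djx":2,"lkh":16},"e":33,"qy":{"bwj":84,"e":76}}
After op 6 (add /qy/d 51): {"aff":{"djx":2,"lkh":16},"e":33,"qy":{"bwj":84,"d":51,"e":76}}
After op 7 (remove /aff/djx): {"aff":{"lkh":16},"e":33,"qy":{"bwj":84,"d":51,"e":76}}
After op 8 (replace /qy/e 96): {"aff":{"lkh":16},"e":33,"qy":{"bwj":84,"d":51,"e":96}}
After op 9 (add /hb 85): {"aff":{"lkh":16},"e":33,"hb":85,"qy":{"bwj":84,"d":51,"e":96}}
Value at /qy/d: 51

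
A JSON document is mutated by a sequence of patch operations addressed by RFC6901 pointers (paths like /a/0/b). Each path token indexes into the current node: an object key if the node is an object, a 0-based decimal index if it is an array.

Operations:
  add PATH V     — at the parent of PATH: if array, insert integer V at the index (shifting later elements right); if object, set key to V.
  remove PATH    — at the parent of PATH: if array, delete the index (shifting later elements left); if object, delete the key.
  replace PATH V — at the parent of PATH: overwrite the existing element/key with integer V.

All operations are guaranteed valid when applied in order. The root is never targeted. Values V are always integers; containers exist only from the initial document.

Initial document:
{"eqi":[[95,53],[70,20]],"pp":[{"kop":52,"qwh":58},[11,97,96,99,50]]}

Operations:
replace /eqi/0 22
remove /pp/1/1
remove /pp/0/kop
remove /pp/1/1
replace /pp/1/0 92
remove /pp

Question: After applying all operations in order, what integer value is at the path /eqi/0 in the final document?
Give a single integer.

After op 1 (replace /eqi/0 22): {"eqi":[22,[70,20]],"pp":[{"kop":52,"qwh":58},[11,97,96,99,50]]}
After op 2 (remove /pp/1/1): {"eqi":[22,[70,20]],"pp":[{"kop":52,"qwh":58},[11,96,99,50]]}
After op 3 (remove /pp/0/kop): {"eqi":[22,[70,20]],"pp":[{"qwh":58},[11,96,99,50]]}
After op 4 (remove /pp/1/1): {"eqi":[22,[70,20]],"pp":[{"qwh":58},[11,99,50]]}
After op 5 (replace /pp/1/0 92): {"eqi":[22,[70,20]],"pp":[{"qwh":58},[92,99,50]]}
After op 6 (remove /pp): {"eqi":[22,[70,20]]}
Value at /eqi/0: 22

Answer: 22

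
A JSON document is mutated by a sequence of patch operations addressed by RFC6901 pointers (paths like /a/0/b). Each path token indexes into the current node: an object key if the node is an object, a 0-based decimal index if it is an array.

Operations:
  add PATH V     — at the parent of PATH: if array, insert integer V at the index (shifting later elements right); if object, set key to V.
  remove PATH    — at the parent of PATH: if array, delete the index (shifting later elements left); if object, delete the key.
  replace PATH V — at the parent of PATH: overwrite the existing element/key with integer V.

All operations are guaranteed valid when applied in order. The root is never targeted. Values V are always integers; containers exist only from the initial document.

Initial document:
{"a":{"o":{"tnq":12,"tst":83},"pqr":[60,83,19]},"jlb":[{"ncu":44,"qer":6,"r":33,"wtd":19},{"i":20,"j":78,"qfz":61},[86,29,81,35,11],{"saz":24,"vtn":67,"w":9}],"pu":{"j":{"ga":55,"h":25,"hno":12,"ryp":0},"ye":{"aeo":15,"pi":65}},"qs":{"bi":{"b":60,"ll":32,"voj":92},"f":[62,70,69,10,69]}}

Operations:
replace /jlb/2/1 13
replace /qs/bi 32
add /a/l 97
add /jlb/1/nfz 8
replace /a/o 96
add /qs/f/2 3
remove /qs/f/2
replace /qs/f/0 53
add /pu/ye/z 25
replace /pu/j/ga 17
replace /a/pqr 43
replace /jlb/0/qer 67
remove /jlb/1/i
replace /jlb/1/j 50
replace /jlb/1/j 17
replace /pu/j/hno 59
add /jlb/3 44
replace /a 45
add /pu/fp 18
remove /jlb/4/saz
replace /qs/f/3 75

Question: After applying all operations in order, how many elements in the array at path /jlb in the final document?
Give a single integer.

After op 1 (replace /jlb/2/1 13): {"a":{"o":{"tnq":12,"tst":83},"pqr":[60,83,19]},"jlb":[{"ncu":44,"qer":6,"r":33,"wtd":19},{"i":20,"j":78,"qfz":61},[86,13,81,35,11],{"saz":24,"vtn":67,"w":9}],"pu":{"j":{"ga":55,"h":25,"hno":12,"ryp":0},"ye":{"aeo":15,"pi":65}},"qs":{"bi":{"b":60,"ll":32,"voj":92},"f":[62,70,69,10,69]}}
After op 2 (replace /qs/bi 32): {"a":{"o":{"tnq":12,"tst":83},"pqr":[60,83,19]},"jlb":[{"ncu":44,"qer":6,"r":33,"wtd":19},{"i":20,"j":78,"qfz":61},[86,13,81,35,11],{"saz":24,"vtn":67,"w":9}],"pu":{"j":{"ga":55,"h":25,"hno":12,"ryp":0},"ye":{"aeo":15,"pi":65}},"qs":{"bi":32,"f":[62,70,69,10,69]}}
After op 3 (add /a/l 97): {"a":{"l":97,"o":{"tnq":12,"tst":83},"pqr":[60,83,19]},"jlb":[{"ncu":44,"qer":6,"r":33,"wtd":19},{"i":20,"j":78,"qfz":61},[86,13,81,35,11],{"saz":24,"vtn":67,"w":9}],"pu":{"j":{"ga":55,"h":25,"hno":12,"ryp":0},"ye":{"aeo":15,"pi":65}},"qs":{"bi":32,"f":[62,70,69,10,69]}}
After op 4 (add /jlb/1/nfz 8): {"a":{"l":97,"o":{"tnq":12,"tst":83},"pqr":[60,83,19]},"jlb":[{"ncu":44,"qer":6,"r":33,"wtd":19},{"i":20,"j":78,"nfz":8,"qfz":61},[86,13,81,35,11],{"saz":24,"vtn":67,"w":9}],"pu":{"j":{"ga":55,"h":25,"hno":12,"ryp":0},"ye":{"aeo":15,"pi":65}},"qs":{"bi":32,"f":[62,70,69,10,69]}}
After op 5 (replace /a/o 96): {"a":{"l":97,"o":96,"pqr":[60,83,19]},"jlb":[{"ncu":44,"qer":6,"r":33,"wtd":19},{"i":20,"j":78,"nfz":8,"qfz":61},[86,13,81,35,11],{"saz":24,"vtn":67,"w":9}],"pu":{"j":{"ga":55,"h":25,"hno":12,"ryp":0},"ye":{"aeo":15,"pi":65}},"qs":{"bi":32,"f":[62,70,69,10,69]}}
After op 6 (add /qs/f/2 3): {"a":{"l":97,"o":96,"pqr":[60,83,19]},"jlb":[{"ncu":44,"qer":6,"r":33,"wtd":19},{"i":20,"j":78,"nfz":8,"qfz":61},[86,13,81,35,11],{"saz":24,"vtn":67,"w":9}],"pu":{"j":{"ga":55,"h":25,"hno":12,"ryp":0},"ye":{"aeo":15,"pi":65}},"qs":{"bi":32,"f":[62,70,3,69,10,69]}}
After op 7 (remove /qs/f/2): {"a":{"l":97,"o":96,"pqr":[60,83,19]},"jlb":[{"ncu":44,"qer":6,"r":33,"wtd":19},{"i":20,"j":78,"nfz":8,"qfz":61},[86,13,81,35,11],{"saz":24,"vtn":67,"w":9}],"pu":{"j":{"ga":55,"h":25,"hno":12,"ryp":0},"ye":{"aeo":15,"pi":65}},"qs":{"bi":32,"f":[62,70,69,10,69]}}
After op 8 (replace /qs/f/0 53): {"a":{"l":97,"o":96,"pqr":[60,83,19]},"jlb":[{"ncu":44,"qer":6,"r":33,"wtd":19},{"i":20,"j":78,"nfz":8,"qfz":61},[86,13,81,35,11],{"saz":24,"vtn":67,"w":9}],"pu":{"j":{"ga":55,"h":25,"hno":12,"ryp":0},"ye":{"aeo":15,"pi":65}},"qs":{"bi":32,"f":[53,70,69,10,69]}}
After op 9 (add /pu/ye/z 25): {"a":{"l":97,"o":96,"pqr":[60,83,19]},"jlb":[{"ncu":44,"qer":6,"r":33,"wtd":19},{"i":20,"j":78,"nfz":8,"qfz":61},[86,13,81,35,11],{"saz":24,"vtn":67,"w":9}],"pu":{"j":{"ga":55,"h":25,"hno":12,"ryp":0},"ye":{"aeo":15,"pi":65,"z":25}},"qs":{"bi":32,"f":[53,70,69,10,69]}}
After op 10 (replace /pu/j/ga 17): {"a":{"l":97,"o":96,"pqr":[60,83,19]},"jlb":[{"ncu":44,"qer":6,"r":33,"wtd":19},{"i":20,"j":78,"nfz":8,"qfz":61},[86,13,81,35,11],{"saz":24,"vtn":67,"w":9}],"pu":{"j":{"ga":17,"h":25,"hno":12,"ryp":0},"ye":{"aeo":15,"pi":65,"z":25}},"qs":{"bi":32,"f":[53,70,69,10,69]}}
After op 11 (replace /a/pqr 43): {"a":{"l":97,"o":96,"pqr":43},"jlb":[{"ncu":44,"qer":6,"r":33,"wtd":19},{"i":20,"j":78,"nfz":8,"qfz":61},[86,13,81,35,11],{"saz":24,"vtn":67,"w":9}],"pu":{"j":{"ga":17,"h":25,"hno":12,"ryp":0},"ye":{"aeo":15,"pi":65,"z":25}},"qs":{"bi":32,"f":[53,70,69,10,69]}}
After op 12 (replace /jlb/0/qer 67): {"a":{"l":97,"o":96,"pqr":43},"jlb":[{"ncu":44,"qer":67,"r":33,"wtd":19},{"i":20,"j":78,"nfz":8,"qfz":61},[86,13,81,35,11],{"saz":24,"vtn":67,"w":9}],"pu":{"j":{"ga":17,"h":25,"hno":12,"ryp":0},"ye":{"aeo":15,"pi":65,"z":25}},"qs":{"bi":32,"f":[53,70,69,10,69]}}
After op 13 (remove /jlb/1/i): {"a":{"l":97,"o":96,"pqr":43},"jlb":[{"ncu":44,"qer":67,"r":33,"wtd":19},{"j":78,"nfz":8,"qfz":61},[86,13,81,35,11],{"saz":24,"vtn":67,"w":9}],"pu":{"j":{"ga":17,"h":25,"hno":12,"ryp":0},"ye":{"aeo":15,"pi":65,"z":25}},"qs":{"bi":32,"f":[53,70,69,10,69]}}
After op 14 (replace /jlb/1/j 50): {"a":{"l":97,"o":96,"pqr":43},"jlb":[{"ncu":44,"qer":67,"r":33,"wtd":19},{"j":50,"nfz":8,"qfz":61},[86,13,81,35,11],{"saz":24,"vtn":67,"w":9}],"pu":{"j":{"ga":17,"h":25,"hno":12,"ryp":0},"ye":{"aeo":15,"pi":65,"z":25}},"qs":{"bi":32,"f":[53,70,69,10,69]}}
After op 15 (replace /jlb/1/j 17): {"a":{"l":97,"o":96,"pqr":43},"jlb":[{"ncu":44,"qer":67,"r":33,"wtd":19},{"j":17,"nfz":8,"qfz":61},[86,13,81,35,11],{"saz":24,"vtn":67,"w":9}],"pu":{"j":{"ga":17,"h":25,"hno":12,"ryp":0},"ye":{"aeo":15,"pi":65,"z":25}},"qs":{"bi":32,"f":[53,70,69,10,69]}}
After op 16 (replace /pu/j/hno 59): {"a":{"l":97,"o":96,"pqr":43},"jlb":[{"ncu":44,"qer":67,"r":33,"wtd":19},{"j":17,"nfz":8,"qfz":61},[86,13,81,35,11],{"saz":24,"vtn":67,"w":9}],"pu":{"j":{"ga":17,"h":25,"hno":59,"ryp":0},"ye":{"aeo":15,"pi":65,"z":25}},"qs":{"bi":32,"f":[53,70,69,10,69]}}
After op 17 (add /jlb/3 44): {"a":{"l":97,"o":96,"pqr":43},"jlb":[{"ncu":44,"qer":67,"r":33,"wtd":19},{"j":17,"nfz":8,"qfz":61},[86,13,81,35,11],44,{"saz":24,"vtn":67,"w":9}],"pu":{"j":{"ga":17,"h":25,"hno":59,"ryp":0},"ye":{"aeo":15,"pi":65,"z":25}},"qs":{"bi":32,"f":[53,70,69,10,69]}}
After op 18 (replace /a 45): {"a":45,"jlb":[{"ncu":44,"qer":67,"r":33,"wtd":19},{"j":17,"nfz":8,"qfz":61},[86,13,81,35,11],44,{"saz":24,"vtn":67,"w":9}],"pu":{"j":{"ga":17,"h":25,"hno":59,"ryp":0},"ye":{"aeo":15,"pi":65,"z":25}},"qs":{"bi":32,"f":[53,70,69,10,69]}}
After op 19 (add /pu/fp 18): {"a":45,"jlb":[{"ncu":44,"qer":67,"r":33,"wtd":19},{"j":17,"nfz":8,"qfz":61},[86,13,81,35,11],44,{"saz":24,"vtn":67,"w":9}],"pu":{"fp":18,"j":{"ga":17,"h":25,"hno":59,"ryp":0},"ye":{"aeo":15,"pi":65,"z":25}},"qs":{"bi":32,"f":[53,70,69,10,69]}}
After op 20 (remove /jlb/4/saz): {"a":45,"jlb":[{"ncu":44,"qer":67,"r":33,"wtd":19},{"j":17,"nfz":8,"qfz":61},[86,13,81,35,11],44,{"vtn":67,"w":9}],"pu":{"fp":18,"j":{"ga":17,"h":25,"hno":59,"ryp":0},"ye":{"aeo":15,"pi":65,"z":25}},"qs":{"bi":32,"f":[53,70,69,10,69]}}
After op 21 (replace /qs/f/3 75): {"a":45,"jlb":[{"ncu":44,"qer":67,"r":33,"wtd":19},{"j":17,"nfz":8,"qfz":61},[86,13,81,35,11],44,{"vtn":67,"w":9}],"pu":{"fp":18,"j":{"ga":17,"h":25,"hno":59,"ryp":0},"ye":{"aeo":15,"pi":65,"z":25}},"qs":{"bi":32,"f":[53,70,69,75,69]}}
Size at path /jlb: 5

Answer: 5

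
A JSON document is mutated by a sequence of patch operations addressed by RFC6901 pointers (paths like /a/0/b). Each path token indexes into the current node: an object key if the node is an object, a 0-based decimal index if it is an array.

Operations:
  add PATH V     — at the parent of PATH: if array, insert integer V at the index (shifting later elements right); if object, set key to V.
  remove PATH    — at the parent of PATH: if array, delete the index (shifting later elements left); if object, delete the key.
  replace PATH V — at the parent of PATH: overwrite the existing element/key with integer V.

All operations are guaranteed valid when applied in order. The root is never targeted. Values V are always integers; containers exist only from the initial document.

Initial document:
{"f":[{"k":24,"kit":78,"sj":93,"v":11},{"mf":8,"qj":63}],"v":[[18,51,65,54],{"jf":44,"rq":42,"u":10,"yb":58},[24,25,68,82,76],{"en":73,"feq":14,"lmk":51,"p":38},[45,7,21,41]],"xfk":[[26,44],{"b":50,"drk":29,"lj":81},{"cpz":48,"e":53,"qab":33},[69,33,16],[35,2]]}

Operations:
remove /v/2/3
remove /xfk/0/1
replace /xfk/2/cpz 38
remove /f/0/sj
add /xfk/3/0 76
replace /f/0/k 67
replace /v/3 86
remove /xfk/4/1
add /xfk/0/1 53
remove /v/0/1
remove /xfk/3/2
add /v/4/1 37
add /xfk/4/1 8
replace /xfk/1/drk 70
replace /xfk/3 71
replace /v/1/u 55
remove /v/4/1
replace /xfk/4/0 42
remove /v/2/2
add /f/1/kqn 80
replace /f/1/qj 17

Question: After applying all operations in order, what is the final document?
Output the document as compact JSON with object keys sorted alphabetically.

Answer: {"f":[{"k":67,"kit":78,"v":11},{"kqn":80,"mf":8,"qj":17}],"v":[[18,65,54],{"jf":44,"rq":42,"u":55,"yb":58},[24,25,76],86,[45,7,21,41]],"xfk":[[26,53],{"b":50,"drk":70,"lj":81},{"cpz":38,"e":53,"qab":33},71,[42,8]]}

Derivation:
After op 1 (remove /v/2/3): {"f":[{"k":24,"kit":78,"sj":93,"v":11},{"mf":8,"qj":63}],"v":[[18,51,65,54],{"jf":44,"rq":42,"u":10,"yb":58},[24,25,68,76],{"en":73,"feq":14,"lmk":51,"p":38},[45,7,21,41]],"xfk":[[26,44],{"b":50,"drk":29,"lj":81},{"cpz":48,"e":53,"qab":33},[69,33,16],[35,2]]}
After op 2 (remove /xfk/0/1): {"f":[{"k":24,"kit":78,"sj":93,"v":11},{"mf":8,"qj":63}],"v":[[18,51,65,54],{"jf":44,"rq":42,"u":10,"yb":58},[24,25,68,76],{"en":73,"feq":14,"lmk":51,"p":38},[45,7,21,41]],"xfk":[[26],{"b":50,"drk":29,"lj":81},{"cpz":48,"e":53,"qab":33},[69,33,16],[35,2]]}
After op 3 (replace /xfk/2/cpz 38): {"f":[{"k":24,"kit":78,"sj":93,"v":11},{"mf":8,"qj":63}],"v":[[18,51,65,54],{"jf":44,"rq":42,"u":10,"yb":58},[24,25,68,76],{"en":73,"feq":14,"lmk":51,"p":38},[45,7,21,41]],"xfk":[[26],{"b":50,"drk":29,"lj":81},{"cpz":38,"e":53,"qab":33},[69,33,16],[35,2]]}
After op 4 (remove /f/0/sj): {"f":[{"k":24,"kit":78,"v":11},{"mf":8,"qj":63}],"v":[[18,51,65,54],{"jf":44,"rq":42,"u":10,"yb":58},[24,25,68,76],{"en":73,"feq":14,"lmk":51,"p":38},[45,7,21,41]],"xfk":[[26],{"b":50,"drk":29,"lj":81},{"cpz":38,"e":53,"qab":33},[69,33,16],[35,2]]}
After op 5 (add /xfk/3/0 76): {"f":[{"k":24,"kit":78,"v":11},{"mf":8,"qj":63}],"v":[[18,51,65,54],{"jf":44,"rq":42,"u":10,"yb":58},[24,25,68,76],{"en":73,"feq":14,"lmk":51,"p":38},[45,7,21,41]],"xfk":[[26],{"b":50,"drk":29,"lj":81},{"cpz":38,"e":53,"qab":33},[76,69,33,16],[35,2]]}
After op 6 (replace /f/0/k 67): {"f":[{"k":67,"kit":78,"v":11},{"mf":8,"qj":63}],"v":[[18,51,65,54],{"jf":44,"rq":42,"u":10,"yb":58},[24,25,68,76],{"en":73,"feq":14,"lmk":51,"p":38},[45,7,21,41]],"xfk":[[26],{"b":50,"drk":29,"lj":81},{"cpz":38,"e":53,"qab":33},[76,69,33,16],[35,2]]}
After op 7 (replace /v/3 86): {"f":[{"k":67,"kit":78,"v":11},{"mf":8,"qj":63}],"v":[[18,51,65,54],{"jf":44,"rq":42,"u":10,"yb":58},[24,25,68,76],86,[45,7,21,41]],"xfk":[[26],{"b":50,"drk":29,"lj":81},{"cpz":38,"e":53,"qab":33},[76,69,33,16],[35,2]]}
After op 8 (remove /xfk/4/1): {"f":[{"k":67,"kit":78,"v":11},{"mf":8,"qj":63}],"v":[[18,51,65,54],{"jf":44,"rq":42,"u":10,"yb":58},[24,25,68,76],86,[45,7,21,41]],"xfk":[[26],{"b":50,"drk":29,"lj":81},{"cpz":38,"e":53,"qab":33},[76,69,33,16],[35]]}
After op 9 (add /xfk/0/1 53): {"f":[{"k":67,"kit":78,"v":11},{"mf":8,"qj":63}],"v":[[18,51,65,54],{"jf":44,"rq":42,"u":10,"yb":58},[24,25,68,76],86,[45,7,21,41]],"xfk":[[26,53],{"b":50,"drk":29,"lj":81},{"cpz":38,"e":53,"qab":33},[76,69,33,16],[35]]}
After op 10 (remove /v/0/1): {"f":[{"k":67,"kit":78,"v":11},{"mf":8,"qj":63}],"v":[[18,65,54],{"jf":44,"rq":42,"u":10,"yb":58},[24,25,68,76],86,[45,7,21,41]],"xfk":[[26,53],{"b":50,"drk":29,"lj":81},{"cpz":38,"e":53,"qab":33},[76,69,33,16],[35]]}
After op 11 (remove /xfk/3/2): {"f":[{"k":67,"kit":78,"v":11},{"mf":8,"qj":63}],"v":[[18,65,54],{"jf":44,"rq":42,"u":10,"yb":58},[24,25,68,76],86,[45,7,21,41]],"xfk":[[26,53],{"b":50,"drk":29,"lj":81},{"cpz":38,"e":53,"qab":33},[76,69,16],[35]]}
After op 12 (add /v/4/1 37): {"f":[{"k":67,"kit":78,"v":11},{"mf":8,"qj":63}],"v":[[18,65,54],{"jf":44,"rq":42,"u":10,"yb":58},[24,25,68,76],86,[45,37,7,21,41]],"xfk":[[26,53],{"b":50,"drk":29,"lj":81},{"cpz":38,"e":53,"qab":33},[76,69,16],[35]]}
After op 13 (add /xfk/4/1 8): {"f":[{"k":67,"kit":78,"v":11},{"mf":8,"qj":63}],"v":[[18,65,54],{"jf":44,"rq":42,"u":10,"yb":58},[24,25,68,76],86,[45,37,7,21,41]],"xfk":[[26,53],{"b":50,"drk":29,"lj":81},{"cpz":38,"e":53,"qab":33},[76,69,16],[35,8]]}
After op 14 (replace /xfk/1/drk 70): {"f":[{"k":67,"kit":78,"v":11},{"mf":8,"qj":63}],"v":[[18,65,54],{"jf":44,"rq":42,"u":10,"yb":58},[24,25,68,76],86,[45,37,7,21,41]],"xfk":[[26,53],{"b":50,"drk":70,"lj":81},{"cpz":38,"e":53,"qab":33},[76,69,16],[35,8]]}
After op 15 (replace /xfk/3 71): {"f":[{"k":67,"kit":78,"v":11},{"mf":8,"qj":63}],"v":[[18,65,54],{"jf":44,"rq":42,"u":10,"yb":58},[24,25,68,76],86,[45,37,7,21,41]],"xfk":[[26,53],{"b":50,"drk":70,"lj":81},{"cpz":38,"e":53,"qab":33},71,[35,8]]}
After op 16 (replace /v/1/u 55): {"f":[{"k":67,"kit":78,"v":11},{"mf":8,"qj":63}],"v":[[18,65,54],{"jf":44,"rq":42,"u":55,"yb":58},[24,25,68,76],86,[45,37,7,21,41]],"xfk":[[26,53],{"b":50,"drk":70,"lj":81},{"cpz":38,"e":53,"qab":33},71,[35,8]]}
After op 17 (remove /v/4/1): {"f":[{"k":67,"kit":78,"v":11},{"mf":8,"qj":63}],"v":[[18,65,54],{"jf":44,"rq":42,"u":55,"yb":58},[24,25,68,76],86,[45,7,21,41]],"xfk":[[26,53],{"b":50,"drk":70,"lj":81},{"cpz":38,"e":53,"qab":33},71,[35,8]]}
After op 18 (replace /xfk/4/0 42): {"f":[{"k":67,"kit":78,"v":11},{"mf":8,"qj":63}],"v":[[18,65,54],{"jf":44,"rq":42,"u":55,"yb":58},[24,25,68,76],86,[45,7,21,41]],"xfk":[[26,53],{"b":50,"drk":70,"lj":81},{"cpz":38,"e":53,"qab":33},71,[42,8]]}
After op 19 (remove /v/2/2): {"f":[{"k":67,"kit":78,"v":11},{"mf":8,"qj":63}],"v":[[18,65,54],{"jf":44,"rq":42,"u":55,"yb":58},[24,25,76],86,[45,7,21,41]],"xfk":[[26,53],{"b":50,"drk":70,"lj":81},{"cpz":38,"e":53,"qab":33},71,[42,8]]}
After op 20 (add /f/1/kqn 80): {"f":[{"k":67,"kit":78,"v":11},{"kqn":80,"mf":8,"qj":63}],"v":[[18,65,54],{"jf":44,"rq":42,"u":55,"yb":58},[24,25,76],86,[45,7,21,41]],"xfk":[[26,53],{"b":50,"drk":70,"lj":81},{"cpz":38,"e":53,"qab":33},71,[42,8]]}
After op 21 (replace /f/1/qj 17): {"f":[{"k":67,"kit":78,"v":11},{"kqn":80,"mf":8,"qj":17}],"v":[[18,65,54],{"jf":44,"rq":42,"u":55,"yb":58},[24,25,76],86,[45,7,21,41]],"xfk":[[26,53],{"b":50,"drk":70,"lj":81},{"cpz":38,"e":53,"qab":33},71,[42,8]]}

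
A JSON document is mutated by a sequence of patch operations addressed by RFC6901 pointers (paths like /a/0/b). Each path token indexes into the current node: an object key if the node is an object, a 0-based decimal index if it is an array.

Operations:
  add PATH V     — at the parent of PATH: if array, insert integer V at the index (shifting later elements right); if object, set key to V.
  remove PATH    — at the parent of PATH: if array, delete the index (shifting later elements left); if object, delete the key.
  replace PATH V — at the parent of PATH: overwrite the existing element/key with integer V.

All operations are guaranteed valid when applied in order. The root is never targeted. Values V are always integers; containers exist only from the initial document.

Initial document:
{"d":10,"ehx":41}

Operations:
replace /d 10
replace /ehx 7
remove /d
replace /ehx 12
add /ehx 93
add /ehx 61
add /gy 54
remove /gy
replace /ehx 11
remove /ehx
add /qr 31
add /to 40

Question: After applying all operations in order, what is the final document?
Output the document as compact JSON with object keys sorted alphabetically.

After op 1 (replace /d 10): {"d":10,"ehx":41}
After op 2 (replace /ehx 7): {"d":10,"ehx":7}
After op 3 (remove /d): {"ehx":7}
After op 4 (replace /ehx 12): {"ehx":12}
After op 5 (add /ehx 93): {"ehx":93}
After op 6 (add /ehx 61): {"ehx":61}
After op 7 (add /gy 54): {"ehx":61,"gy":54}
After op 8 (remove /gy): {"ehx":61}
After op 9 (replace /ehx 11): {"ehx":11}
After op 10 (remove /ehx): {}
After op 11 (add /qr 31): {"qr":31}
After op 12 (add /to 40): {"qr":31,"to":40}

Answer: {"qr":31,"to":40}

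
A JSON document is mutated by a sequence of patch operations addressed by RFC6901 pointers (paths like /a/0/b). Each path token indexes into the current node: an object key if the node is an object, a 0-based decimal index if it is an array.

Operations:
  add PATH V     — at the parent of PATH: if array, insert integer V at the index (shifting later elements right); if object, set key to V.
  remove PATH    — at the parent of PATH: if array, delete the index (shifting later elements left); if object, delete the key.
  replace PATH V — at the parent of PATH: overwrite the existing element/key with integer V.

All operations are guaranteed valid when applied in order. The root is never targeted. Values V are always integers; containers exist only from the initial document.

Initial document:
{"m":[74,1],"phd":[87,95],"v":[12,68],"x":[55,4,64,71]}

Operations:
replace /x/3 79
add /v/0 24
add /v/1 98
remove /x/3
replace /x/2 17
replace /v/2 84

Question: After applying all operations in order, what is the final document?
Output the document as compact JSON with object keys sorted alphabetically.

After op 1 (replace /x/3 79): {"m":[74,1],"phd":[87,95],"v":[12,68],"x":[55,4,64,79]}
After op 2 (add /v/0 24): {"m":[74,1],"phd":[87,95],"v":[24,12,68],"x":[55,4,64,79]}
After op 3 (add /v/1 98): {"m":[74,1],"phd":[87,95],"v":[24,98,12,68],"x":[55,4,64,79]}
After op 4 (remove /x/3): {"m":[74,1],"phd":[87,95],"v":[24,98,12,68],"x":[55,4,64]}
After op 5 (replace /x/2 17): {"m":[74,1],"phd":[87,95],"v":[24,98,12,68],"x":[55,4,17]}
After op 6 (replace /v/2 84): {"m":[74,1],"phd":[87,95],"v":[24,98,84,68],"x":[55,4,17]}

Answer: {"m":[74,1],"phd":[87,95],"v":[24,98,84,68],"x":[55,4,17]}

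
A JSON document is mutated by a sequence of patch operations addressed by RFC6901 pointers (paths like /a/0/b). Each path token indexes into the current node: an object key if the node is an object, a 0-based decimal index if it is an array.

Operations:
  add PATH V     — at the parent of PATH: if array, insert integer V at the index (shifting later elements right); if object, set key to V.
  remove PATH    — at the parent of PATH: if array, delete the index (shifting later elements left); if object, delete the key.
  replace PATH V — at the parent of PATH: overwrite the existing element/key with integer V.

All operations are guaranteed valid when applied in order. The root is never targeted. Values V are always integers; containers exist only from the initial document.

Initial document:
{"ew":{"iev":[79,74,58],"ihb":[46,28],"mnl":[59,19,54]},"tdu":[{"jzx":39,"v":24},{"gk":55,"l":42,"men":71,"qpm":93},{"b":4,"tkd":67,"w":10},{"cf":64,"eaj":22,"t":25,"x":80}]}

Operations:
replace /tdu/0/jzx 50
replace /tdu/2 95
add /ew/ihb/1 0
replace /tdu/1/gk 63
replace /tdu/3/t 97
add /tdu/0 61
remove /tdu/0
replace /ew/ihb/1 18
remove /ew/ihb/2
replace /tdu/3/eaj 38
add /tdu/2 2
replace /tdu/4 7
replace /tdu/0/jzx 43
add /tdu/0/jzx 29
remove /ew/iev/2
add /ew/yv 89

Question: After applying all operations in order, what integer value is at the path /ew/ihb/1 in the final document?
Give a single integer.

After op 1 (replace /tdu/0/jzx 50): {"ew":{"iev":[79,74,58],"ihb":[46,28],"mnl":[59,19,54]},"tdu":[{"jzx":50,"v":24},{"gk":55,"l":42,"men":71,"qpm":93},{"b":4,"tkd":67,"w":10},{"cf":64,"eaj":22,"t":25,"x":80}]}
After op 2 (replace /tdu/2 95): {"ew":{"iev":[79,74,58],"ihb":[46,28],"mnl":[59,19,54]},"tdu":[{"jzx":50,"v":24},{"gk":55,"l":42,"men":71,"qpm":93},95,{"cf":64,"eaj":22,"t":25,"x":80}]}
After op 3 (add /ew/ihb/1 0): {"ew":{"iev":[79,74,58],"ihb":[46,0,28],"mnl":[59,19,54]},"tdu":[{"jzx":50,"v":24},{"gk":55,"l":42,"men":71,"qpm":93},95,{"cf":64,"eaj":22,"t":25,"x":80}]}
After op 4 (replace /tdu/1/gk 63): {"ew":{"iev":[79,74,58],"ihb":[46,0,28],"mnl":[59,19,54]},"tdu":[{"jzx":50,"v":24},{"gk":63,"l":42,"men":71,"qpm":93},95,{"cf":64,"eaj":22,"t":25,"x":80}]}
After op 5 (replace /tdu/3/t 97): {"ew":{"iev":[79,74,58],"ihb":[46,0,28],"mnl":[59,19,54]},"tdu":[{"jzx":50,"v":24},{"gk":63,"l":42,"men":71,"qpm":93},95,{"cf":64,"eaj":22,"t":97,"x":80}]}
After op 6 (add /tdu/0 61): {"ew":{"iev":[79,74,58],"ihb":[46,0,28],"mnl":[59,19,54]},"tdu":[61,{"jzx":50,"v":24},{"gk":63,"l":42,"men":71,"qpm":93},95,{"cf":64,"eaj":22,"t":97,"x":80}]}
After op 7 (remove /tdu/0): {"ew":{"iev":[79,74,58],"ihb":[46,0,28],"mnl":[59,19,54]},"tdu":[{"jzx":50,"v":24},{"gk":63,"l":42,"men":71,"qpm":93},95,{"cf":64,"eaj":22,"t":97,"x":80}]}
After op 8 (replace /ew/ihb/1 18): {"ew":{"iev":[79,74,58],"ihb":[46,18,28],"mnl":[59,19,54]},"tdu":[{"jzx":50,"v":24},{"gk":63,"l":42,"men":71,"qpm":93},95,{"cf":64,"eaj":22,"t":97,"x":80}]}
After op 9 (remove /ew/ihb/2): {"ew":{"iev":[79,74,58],"ihb":[46,18],"mnl":[59,19,54]},"tdu":[{"jzx":50,"v":24},{"gk":63,"l":42,"men":71,"qpm":93},95,{"cf":64,"eaj":22,"t":97,"x":80}]}
After op 10 (replace /tdu/3/eaj 38): {"ew":{"iev":[79,74,58],"ihb":[46,18],"mnl":[59,19,54]},"tdu":[{"jzx":50,"v":24},{"gk":63,"l":42,"men":71,"qpm":93},95,{"cf":64,"eaj":38,"t":97,"x":80}]}
After op 11 (add /tdu/2 2): {"ew":{"iev":[79,74,58],"ihb":[46,18],"mnl":[59,19,54]},"tdu":[{"jzx":50,"v":24},{"gk":63,"l":42,"men":71,"qpm":93},2,95,{"cf":64,"eaj":38,"t":97,"x":80}]}
After op 12 (replace /tdu/4 7): {"ew":{"iev":[79,74,58],"ihb":[46,18],"mnl":[59,19,54]},"tdu":[{"jzx":50,"v":24},{"gk":63,"l":42,"men":71,"qpm":93},2,95,7]}
After op 13 (replace /tdu/0/jzx 43): {"ew":{"iev":[79,74,58],"ihb":[46,18],"mnl":[59,19,54]},"tdu":[{"jzx":43,"v":24},{"gk":63,"l":42,"men":71,"qpm":93},2,95,7]}
After op 14 (add /tdu/0/jzx 29): {"ew":{"iev":[79,74,58],"ihb":[46,18],"mnl":[59,19,54]},"tdu":[{"jzx":29,"v":24},{"gk":63,"l":42,"men":71,"qpm":93},2,95,7]}
After op 15 (remove /ew/iev/2): {"ew":{"iev":[79,74],"ihb":[46,18],"mnl":[59,19,54]},"tdu":[{"jzx":29,"v":24},{"gk":63,"l":42,"men":71,"qpm":93},2,95,7]}
After op 16 (add /ew/yv 89): {"ew":{"iev":[79,74],"ihb":[46,18],"mnl":[59,19,54],"yv":89},"tdu":[{"jzx":29,"v":24},{"gk":63,"l":42,"men":71,"qpm":93},2,95,7]}
Value at /ew/ihb/1: 18

Answer: 18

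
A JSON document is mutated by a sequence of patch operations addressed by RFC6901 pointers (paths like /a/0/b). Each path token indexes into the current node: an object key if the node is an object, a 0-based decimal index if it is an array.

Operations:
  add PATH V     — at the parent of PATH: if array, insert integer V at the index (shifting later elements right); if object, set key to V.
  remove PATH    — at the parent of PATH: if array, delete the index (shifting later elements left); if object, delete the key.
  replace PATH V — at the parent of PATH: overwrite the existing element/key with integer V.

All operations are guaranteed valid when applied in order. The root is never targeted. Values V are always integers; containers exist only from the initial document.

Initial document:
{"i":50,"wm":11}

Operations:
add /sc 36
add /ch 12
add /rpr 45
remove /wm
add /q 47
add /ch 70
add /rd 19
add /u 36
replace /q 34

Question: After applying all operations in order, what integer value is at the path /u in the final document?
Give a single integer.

Answer: 36

Derivation:
After op 1 (add /sc 36): {"i":50,"sc":36,"wm":11}
After op 2 (add /ch 12): {"ch":12,"i":50,"sc":36,"wm":11}
After op 3 (add /rpr 45): {"ch":12,"i":50,"rpr":45,"sc":36,"wm":11}
After op 4 (remove /wm): {"ch":12,"i":50,"rpr":45,"sc":36}
After op 5 (add /q 47): {"ch":12,"i":50,"q":47,"rpr":45,"sc":36}
After op 6 (add /ch 70): {"ch":70,"i":50,"q":47,"rpr":45,"sc":36}
After op 7 (add /rd 19): {"ch":70,"i":50,"q":47,"rd":19,"rpr":45,"sc":36}
After op 8 (add /u 36): {"ch":70,"i":50,"q":47,"rd":19,"rpr":45,"sc":36,"u":36}
After op 9 (replace /q 34): {"ch":70,"i":50,"q":34,"rd":19,"rpr":45,"sc":36,"u":36}
Value at /u: 36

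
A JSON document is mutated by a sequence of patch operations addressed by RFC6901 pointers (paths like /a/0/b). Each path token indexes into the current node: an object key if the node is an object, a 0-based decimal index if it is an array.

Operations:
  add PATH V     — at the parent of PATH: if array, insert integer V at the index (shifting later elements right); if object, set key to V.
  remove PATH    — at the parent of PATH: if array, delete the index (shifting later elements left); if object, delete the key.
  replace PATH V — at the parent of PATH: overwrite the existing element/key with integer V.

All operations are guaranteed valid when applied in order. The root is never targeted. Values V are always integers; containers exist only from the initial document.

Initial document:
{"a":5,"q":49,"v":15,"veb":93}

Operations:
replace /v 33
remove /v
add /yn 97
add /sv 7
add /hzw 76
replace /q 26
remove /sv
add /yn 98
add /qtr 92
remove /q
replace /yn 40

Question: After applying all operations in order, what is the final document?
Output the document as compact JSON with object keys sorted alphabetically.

Answer: {"a":5,"hzw":76,"qtr":92,"veb":93,"yn":40}

Derivation:
After op 1 (replace /v 33): {"a":5,"q":49,"v":33,"veb":93}
After op 2 (remove /v): {"a":5,"q":49,"veb":93}
After op 3 (add /yn 97): {"a":5,"q":49,"veb":93,"yn":97}
After op 4 (add /sv 7): {"a":5,"q":49,"sv":7,"veb":93,"yn":97}
After op 5 (add /hzw 76): {"a":5,"hzw":76,"q":49,"sv":7,"veb":93,"yn":97}
After op 6 (replace /q 26): {"a":5,"hzw":76,"q":26,"sv":7,"veb":93,"yn":97}
After op 7 (remove /sv): {"a":5,"hzw":76,"q":26,"veb":93,"yn":97}
After op 8 (add /yn 98): {"a":5,"hzw":76,"q":26,"veb":93,"yn":98}
After op 9 (add /qtr 92): {"a":5,"hzw":76,"q":26,"qtr":92,"veb":93,"yn":98}
After op 10 (remove /q): {"a":5,"hzw":76,"qtr":92,"veb":93,"yn":98}
After op 11 (replace /yn 40): {"a":5,"hzw":76,"qtr":92,"veb":93,"yn":40}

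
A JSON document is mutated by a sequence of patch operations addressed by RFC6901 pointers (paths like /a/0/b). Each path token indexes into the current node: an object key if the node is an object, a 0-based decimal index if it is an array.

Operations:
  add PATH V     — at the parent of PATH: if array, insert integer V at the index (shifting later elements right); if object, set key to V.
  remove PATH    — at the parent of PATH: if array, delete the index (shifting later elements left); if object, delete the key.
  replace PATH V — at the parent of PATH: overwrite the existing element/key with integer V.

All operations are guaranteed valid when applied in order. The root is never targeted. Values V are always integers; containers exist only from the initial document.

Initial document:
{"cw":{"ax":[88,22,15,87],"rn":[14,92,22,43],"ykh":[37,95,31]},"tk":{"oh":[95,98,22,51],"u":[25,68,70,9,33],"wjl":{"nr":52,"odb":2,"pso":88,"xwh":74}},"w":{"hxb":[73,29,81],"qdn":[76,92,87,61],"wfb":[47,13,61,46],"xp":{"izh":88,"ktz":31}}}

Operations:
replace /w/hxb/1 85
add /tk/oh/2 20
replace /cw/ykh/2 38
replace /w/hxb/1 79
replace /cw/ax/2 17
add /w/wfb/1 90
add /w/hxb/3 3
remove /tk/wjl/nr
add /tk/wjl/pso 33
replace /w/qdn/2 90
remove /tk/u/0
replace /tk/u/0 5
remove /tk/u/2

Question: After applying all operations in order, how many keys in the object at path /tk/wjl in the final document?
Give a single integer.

Answer: 3

Derivation:
After op 1 (replace /w/hxb/1 85): {"cw":{"ax":[88,22,15,87],"rn":[14,92,22,43],"ykh":[37,95,31]},"tk":{"oh":[95,98,22,51],"u":[25,68,70,9,33],"wjl":{"nr":52,"odb":2,"pso":88,"xwh":74}},"w":{"hxb":[73,85,81],"qdn":[76,92,87,61],"wfb":[47,13,61,46],"xp":{"izh":88,"ktz":31}}}
After op 2 (add /tk/oh/2 20): {"cw":{"ax":[88,22,15,87],"rn":[14,92,22,43],"ykh":[37,95,31]},"tk":{"oh":[95,98,20,22,51],"u":[25,68,70,9,33],"wjl":{"nr":52,"odb":2,"pso":88,"xwh":74}},"w":{"hxb":[73,85,81],"qdn":[76,92,87,61],"wfb":[47,13,61,46],"xp":{"izh":88,"ktz":31}}}
After op 3 (replace /cw/ykh/2 38): {"cw":{"ax":[88,22,15,87],"rn":[14,92,22,43],"ykh":[37,95,38]},"tk":{"oh":[95,98,20,22,51],"u":[25,68,70,9,33],"wjl":{"nr":52,"odb":2,"pso":88,"xwh":74}},"w":{"hxb":[73,85,81],"qdn":[76,92,87,61],"wfb":[47,13,61,46],"xp":{"izh":88,"ktz":31}}}
After op 4 (replace /w/hxb/1 79): {"cw":{"ax":[88,22,15,87],"rn":[14,92,22,43],"ykh":[37,95,38]},"tk":{"oh":[95,98,20,22,51],"u":[25,68,70,9,33],"wjl":{"nr":52,"odb":2,"pso":88,"xwh":74}},"w":{"hxb":[73,79,81],"qdn":[76,92,87,61],"wfb":[47,13,61,46],"xp":{"izh":88,"ktz":31}}}
After op 5 (replace /cw/ax/2 17): {"cw":{"ax":[88,22,17,87],"rn":[14,92,22,43],"ykh":[37,95,38]},"tk":{"oh":[95,98,20,22,51],"u":[25,68,70,9,33],"wjl":{"nr":52,"odb":2,"pso":88,"xwh":74}},"w":{"hxb":[73,79,81],"qdn":[76,92,87,61],"wfb":[47,13,61,46],"xp":{"izh":88,"ktz":31}}}
After op 6 (add /w/wfb/1 90): {"cw":{"ax":[88,22,17,87],"rn":[14,92,22,43],"ykh":[37,95,38]},"tk":{"oh":[95,98,20,22,51],"u":[25,68,70,9,33],"wjl":{"nr":52,"odb":2,"pso":88,"xwh":74}},"w":{"hxb":[73,79,81],"qdn":[76,92,87,61],"wfb":[47,90,13,61,46],"xp":{"izh":88,"ktz":31}}}
After op 7 (add /w/hxb/3 3): {"cw":{"ax":[88,22,17,87],"rn":[14,92,22,43],"ykh":[37,95,38]},"tk":{"oh":[95,98,20,22,51],"u":[25,68,70,9,33],"wjl":{"nr":52,"odb":2,"pso":88,"xwh":74}},"w":{"hxb":[73,79,81,3],"qdn":[76,92,87,61],"wfb":[47,90,13,61,46],"xp":{"izh":88,"ktz":31}}}
After op 8 (remove /tk/wjl/nr): {"cw":{"ax":[88,22,17,87],"rn":[14,92,22,43],"ykh":[37,95,38]},"tk":{"oh":[95,98,20,22,51],"u":[25,68,70,9,33],"wjl":{"odb":2,"pso":88,"xwh":74}},"w":{"hxb":[73,79,81,3],"qdn":[76,92,87,61],"wfb":[47,90,13,61,46],"xp":{"izh":88,"ktz":31}}}
After op 9 (add /tk/wjl/pso 33): {"cw":{"ax":[88,22,17,87],"rn":[14,92,22,43],"ykh":[37,95,38]},"tk":{"oh":[95,98,20,22,51],"u":[25,68,70,9,33],"wjl":{"odb":2,"pso":33,"xwh":74}},"w":{"hxb":[73,79,81,3],"qdn":[76,92,87,61],"wfb":[47,90,13,61,46],"xp":{"izh":88,"ktz":31}}}
After op 10 (replace /w/qdn/2 90): {"cw":{"ax":[88,22,17,87],"rn":[14,92,22,43],"ykh":[37,95,38]},"tk":{"oh":[95,98,20,22,51],"u":[25,68,70,9,33],"wjl":{"odb":2,"pso":33,"xwh":74}},"w":{"hxb":[73,79,81,3],"qdn":[76,92,90,61],"wfb":[47,90,13,61,46],"xp":{"izh":88,"ktz":31}}}
After op 11 (remove /tk/u/0): {"cw":{"ax":[88,22,17,87],"rn":[14,92,22,43],"ykh":[37,95,38]},"tk":{"oh":[95,98,20,22,51],"u":[68,70,9,33],"wjl":{"odb":2,"pso":33,"xwh":74}},"w":{"hxb":[73,79,81,3],"qdn":[76,92,90,61],"wfb":[47,90,13,61,46],"xp":{"izh":88,"ktz":31}}}
After op 12 (replace /tk/u/0 5): {"cw":{"ax":[88,22,17,87],"rn":[14,92,22,43],"ykh":[37,95,38]},"tk":{"oh":[95,98,20,22,51],"u":[5,70,9,33],"wjl":{"odb":2,"pso":33,"xwh":74}},"w":{"hxb":[73,79,81,3],"qdn":[76,92,90,61],"wfb":[47,90,13,61,46],"xp":{"izh":88,"ktz":31}}}
After op 13 (remove /tk/u/2): {"cw":{"ax":[88,22,17,87],"rn":[14,92,22,43],"ykh":[37,95,38]},"tk":{"oh":[95,98,20,22,51],"u":[5,70,33],"wjl":{"odb":2,"pso":33,"xwh":74}},"w":{"hxb":[73,79,81,3],"qdn":[76,92,90,61],"wfb":[47,90,13,61,46],"xp":{"izh":88,"ktz":31}}}
Size at path /tk/wjl: 3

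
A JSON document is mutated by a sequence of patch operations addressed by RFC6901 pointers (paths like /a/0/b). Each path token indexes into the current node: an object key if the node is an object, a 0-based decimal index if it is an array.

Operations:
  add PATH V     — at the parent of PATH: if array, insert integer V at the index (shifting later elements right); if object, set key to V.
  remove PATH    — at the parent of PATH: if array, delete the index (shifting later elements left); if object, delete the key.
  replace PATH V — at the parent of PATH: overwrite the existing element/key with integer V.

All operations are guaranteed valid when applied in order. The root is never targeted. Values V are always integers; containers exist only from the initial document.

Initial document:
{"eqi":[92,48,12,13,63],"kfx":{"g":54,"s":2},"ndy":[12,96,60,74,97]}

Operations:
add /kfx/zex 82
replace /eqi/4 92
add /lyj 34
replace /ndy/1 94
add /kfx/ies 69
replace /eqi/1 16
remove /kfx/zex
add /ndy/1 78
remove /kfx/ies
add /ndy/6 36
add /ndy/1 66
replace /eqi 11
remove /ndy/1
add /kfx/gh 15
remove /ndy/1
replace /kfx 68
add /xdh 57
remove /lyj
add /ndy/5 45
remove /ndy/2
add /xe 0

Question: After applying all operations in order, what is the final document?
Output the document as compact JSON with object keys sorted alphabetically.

Answer: {"eqi":11,"kfx":68,"ndy":[12,94,74,97,45,36],"xdh":57,"xe":0}

Derivation:
After op 1 (add /kfx/zex 82): {"eqi":[92,48,12,13,63],"kfx":{"g":54,"s":2,"zex":82},"ndy":[12,96,60,74,97]}
After op 2 (replace /eqi/4 92): {"eqi":[92,48,12,13,92],"kfx":{"g":54,"s":2,"zex":82},"ndy":[12,96,60,74,97]}
After op 3 (add /lyj 34): {"eqi":[92,48,12,13,92],"kfx":{"g":54,"s":2,"zex":82},"lyj":34,"ndy":[12,96,60,74,97]}
After op 4 (replace /ndy/1 94): {"eqi":[92,48,12,13,92],"kfx":{"g":54,"s":2,"zex":82},"lyj":34,"ndy":[12,94,60,74,97]}
After op 5 (add /kfx/ies 69): {"eqi":[92,48,12,13,92],"kfx":{"g":54,"ies":69,"s":2,"zex":82},"lyj":34,"ndy":[12,94,60,74,97]}
After op 6 (replace /eqi/1 16): {"eqi":[92,16,12,13,92],"kfx":{"g":54,"ies":69,"s":2,"zex":82},"lyj":34,"ndy":[12,94,60,74,97]}
After op 7 (remove /kfx/zex): {"eqi":[92,16,12,13,92],"kfx":{"g":54,"ies":69,"s":2},"lyj":34,"ndy":[12,94,60,74,97]}
After op 8 (add /ndy/1 78): {"eqi":[92,16,12,13,92],"kfx":{"g":54,"ies":69,"s":2},"lyj":34,"ndy":[12,78,94,60,74,97]}
After op 9 (remove /kfx/ies): {"eqi":[92,16,12,13,92],"kfx":{"g":54,"s":2},"lyj":34,"ndy":[12,78,94,60,74,97]}
After op 10 (add /ndy/6 36): {"eqi":[92,16,12,13,92],"kfx":{"g":54,"s":2},"lyj":34,"ndy":[12,78,94,60,74,97,36]}
After op 11 (add /ndy/1 66): {"eqi":[92,16,12,13,92],"kfx":{"g":54,"s":2},"lyj":34,"ndy":[12,66,78,94,60,74,97,36]}
After op 12 (replace /eqi 11): {"eqi":11,"kfx":{"g":54,"s":2},"lyj":34,"ndy":[12,66,78,94,60,74,97,36]}
After op 13 (remove /ndy/1): {"eqi":11,"kfx":{"g":54,"s":2},"lyj":34,"ndy":[12,78,94,60,74,97,36]}
After op 14 (add /kfx/gh 15): {"eqi":11,"kfx":{"g":54,"gh":15,"s":2},"lyj":34,"ndy":[12,78,94,60,74,97,36]}
After op 15 (remove /ndy/1): {"eqi":11,"kfx":{"g":54,"gh":15,"s":2},"lyj":34,"ndy":[12,94,60,74,97,36]}
After op 16 (replace /kfx 68): {"eqi":11,"kfx":68,"lyj":34,"ndy":[12,94,60,74,97,36]}
After op 17 (add /xdh 57): {"eqi":11,"kfx":68,"lyj":34,"ndy":[12,94,60,74,97,36],"xdh":57}
After op 18 (remove /lyj): {"eqi":11,"kfx":68,"ndy":[12,94,60,74,97,36],"xdh":57}
After op 19 (add /ndy/5 45): {"eqi":11,"kfx":68,"ndy":[12,94,60,74,97,45,36],"xdh":57}
After op 20 (remove /ndy/2): {"eqi":11,"kfx":68,"ndy":[12,94,74,97,45,36],"xdh":57}
After op 21 (add /xe 0): {"eqi":11,"kfx":68,"ndy":[12,94,74,97,45,36],"xdh":57,"xe":0}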